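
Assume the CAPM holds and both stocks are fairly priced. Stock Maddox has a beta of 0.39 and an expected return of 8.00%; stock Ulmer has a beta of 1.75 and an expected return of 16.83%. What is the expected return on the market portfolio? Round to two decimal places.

Both satisfy E(R) = R_f + β·MRP, so the slope of the SML is
MRP = (16.83% − 8.00%) / (1.75 − 0.39) = 8.83% / 1.36 = 6.4926%
R_f = E(R_Maddox) − β_Maddox·MRP = 8.00% − 0.39 × 6.4926% = 5.4679%
E(R_m) = R_f + MRP = 5.4679% + 6.4926% = 11.96%

11.96%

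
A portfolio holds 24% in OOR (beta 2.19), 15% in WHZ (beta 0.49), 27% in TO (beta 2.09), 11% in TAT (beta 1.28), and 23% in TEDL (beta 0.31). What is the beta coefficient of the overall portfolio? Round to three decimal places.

1.376

β_P = Σ w_i β_i = 0.24×2.19 + 0.15×0.49 + 0.27×2.09 + 0.11×1.28 + 0.23×0.31 = 1.3755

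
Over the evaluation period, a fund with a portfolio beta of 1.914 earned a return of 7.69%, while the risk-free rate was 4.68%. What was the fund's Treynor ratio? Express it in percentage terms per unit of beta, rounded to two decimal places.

1.57%

Treynor = (R_P − R_f) / β_P = (7.69% − 4.68%) / 1.9140 = 3.01% / 1.9140 = 1.57%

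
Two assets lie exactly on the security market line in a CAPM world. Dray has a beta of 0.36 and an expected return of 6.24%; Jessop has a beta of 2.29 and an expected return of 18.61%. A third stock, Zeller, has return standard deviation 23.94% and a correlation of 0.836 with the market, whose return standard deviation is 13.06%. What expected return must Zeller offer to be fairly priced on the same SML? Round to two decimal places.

13.75%

MRP = (18.61% − 6.24%) / (2.29 − 0.36) = 6.4093%
R_f = 6.24% − 0.36 × 6.4093% = 3.9327%
β_Zeller = ρ·σ_i/σ_m = 0.836 × 23.94 / 13.06 = 1.5325
E(R_Zeller) = R_f + β × MRP = 3.9327% + 1.5325 × 6.4093% = 13.75%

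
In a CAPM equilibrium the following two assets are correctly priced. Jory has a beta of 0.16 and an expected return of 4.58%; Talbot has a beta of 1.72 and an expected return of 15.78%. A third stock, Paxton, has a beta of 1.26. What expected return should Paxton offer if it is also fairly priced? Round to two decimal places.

MRP (SML slope) = (15.78% − 4.58%) / (1.72 − 0.16) = 11.20% / 1.56 = 7.1795%
R_f (intercept) = 4.58% − 0.16 × 7.1795% = 3.4313%
E(R_Paxton) = R_f + β × MRP = 3.4313% + 1.26 × 7.1795% = 12.48%

12.48%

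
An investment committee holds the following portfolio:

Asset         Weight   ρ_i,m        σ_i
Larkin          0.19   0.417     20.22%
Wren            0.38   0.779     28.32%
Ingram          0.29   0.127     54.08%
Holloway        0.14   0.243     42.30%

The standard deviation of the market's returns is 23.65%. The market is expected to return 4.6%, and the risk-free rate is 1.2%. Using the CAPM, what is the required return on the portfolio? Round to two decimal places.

3.13%

β_Larkin = 0.417 × 20.22% / 23.65% = 0.3565
β_Wren = 0.779 × 28.32% / 23.65% = 0.9328
β_Ingram = 0.127 × 54.08% / 23.65% = 0.2904
β_Holloway = 0.243 × 42.30% / 23.65% = 0.4346
β_P = Σ w_i β_i = 0.19×0.3565 + 0.38×0.9328 + 0.29×0.2904 + 0.14×0.4346 = 0.5673
MRP = 4.6% − 1.2% = 3.40%
E(R_P) = R_f + β_P × MRP = 1.2% + 0.5673 × 3.4% = 3.13%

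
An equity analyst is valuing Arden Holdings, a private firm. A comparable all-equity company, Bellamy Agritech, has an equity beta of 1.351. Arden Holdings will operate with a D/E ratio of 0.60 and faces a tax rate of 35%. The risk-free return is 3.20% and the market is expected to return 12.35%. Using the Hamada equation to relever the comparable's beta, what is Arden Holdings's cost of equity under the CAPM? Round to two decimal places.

β_L = β_U × [1 + (1 − t)(D/E)] = 1.351 × [1 + (1 − 0.35) × 0.60]
    = 1.351 × [1 + 0.65 × 0.60] = 1.351 × 1.3900 = 1.8779
MRP = 12.35% − 3.20% = 9.15%
E(R) = R_f + β_L × MRP = 3.20% + 1.8779 × 9.15% = 20.38%

20.38%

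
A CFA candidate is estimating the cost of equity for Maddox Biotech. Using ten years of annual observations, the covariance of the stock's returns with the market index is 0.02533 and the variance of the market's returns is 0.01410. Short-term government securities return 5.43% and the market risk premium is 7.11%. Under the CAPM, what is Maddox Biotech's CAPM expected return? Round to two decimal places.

18.20%

β = Cov(R_i, R_m) / Var(R_m) = 0.02533 / 0.01410 = 1.7965
E(R) = R_f + β × MRP = 5.43% + 1.7965 × 7.11% = 18.20%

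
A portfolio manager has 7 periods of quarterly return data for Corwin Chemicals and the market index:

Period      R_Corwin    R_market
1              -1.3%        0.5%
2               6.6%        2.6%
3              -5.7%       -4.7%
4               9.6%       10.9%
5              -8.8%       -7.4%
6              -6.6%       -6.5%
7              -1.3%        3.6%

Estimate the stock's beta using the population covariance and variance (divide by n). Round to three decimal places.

Mean R_i = (-1.3 + 6.6 − 5.7 + 9.6 − 8.8 − 6.6 − 1.3) / 7 = -1.0714%
Mean R_m = (0.5 + 2.6 − 4.7 + 10.9 − 7.4 − 6.5 + 3.6) / 7 = -0.1429%
Σ(R_i − R̄_i)(R_m − R̄_m) = 250.2086  ⇒  Cov = 250.2086 / 7 = 35.7441
Σ(R_m − R̄_m)² = 257.7371  ⇒  Var(R_m) = 257.7371 / 7 = 36.8196
β = Cov / Var(R_m) = 35.7441 / 36.8196 = 0.9708

0.971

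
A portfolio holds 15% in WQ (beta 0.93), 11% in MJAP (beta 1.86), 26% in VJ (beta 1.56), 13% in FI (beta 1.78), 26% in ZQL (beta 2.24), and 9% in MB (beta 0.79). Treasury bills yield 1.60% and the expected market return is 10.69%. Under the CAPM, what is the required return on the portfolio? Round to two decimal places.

β_P = Σ w_i β_i = 0.15×0.93 + 0.11×1.86 + 0.26×1.56 + 0.13×1.78 + 0.26×2.24 + 0.09×0.79 = 1.6346
MRP = 10.69% − 1.60% = 9.09%
E(R_P) = R_f + β_P × MRP = 1.60% + 1.6346 × 9.09% = 16.46%

16.46%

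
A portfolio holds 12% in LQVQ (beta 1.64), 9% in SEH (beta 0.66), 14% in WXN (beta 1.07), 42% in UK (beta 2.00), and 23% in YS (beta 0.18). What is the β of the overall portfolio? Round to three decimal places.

β_P = Σ w_i β_i = 0.12×1.64 + 0.09×0.66 + 0.14×1.07 + 0.42×2.00 + 0.23×0.18 = 1.2874

1.287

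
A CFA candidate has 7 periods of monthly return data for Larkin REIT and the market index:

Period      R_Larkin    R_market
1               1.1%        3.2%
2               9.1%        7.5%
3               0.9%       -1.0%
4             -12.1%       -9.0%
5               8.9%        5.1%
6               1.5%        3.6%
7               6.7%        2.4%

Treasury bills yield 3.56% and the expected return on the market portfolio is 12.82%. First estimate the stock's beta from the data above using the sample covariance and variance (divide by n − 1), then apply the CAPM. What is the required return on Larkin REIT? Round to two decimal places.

15.29%

Mean R_i = (1.1 + 9.1 + 0.9 − 12.1 + 8.9 + 1.5 + 6.7) / 7 = 2.3000%
Mean R_m = (3.2 + 7.5 − 1.0 − 9.0 + 5.1 + 3.6 + 2.4) / 7 = 1.6857%
Σ(R_i − R̄_i)(R_m − R̄_m) = 219.5000  ⇒  Cov = 219.5000 / 6 = 36.5833
Σ(R_m − R̄_m)² = 173.3286  ⇒  Var(R_m) = 173.3286 / 6 = 28.8881
β = Cov / Var(R_m) = 36.5833 / 28.8881 = 1.2664
MRP = 12.82% − 3.56% = 9.26%
E(R) = R_f + β × MRP = 3.56% + 1.2664 × 9.26% = 15.29%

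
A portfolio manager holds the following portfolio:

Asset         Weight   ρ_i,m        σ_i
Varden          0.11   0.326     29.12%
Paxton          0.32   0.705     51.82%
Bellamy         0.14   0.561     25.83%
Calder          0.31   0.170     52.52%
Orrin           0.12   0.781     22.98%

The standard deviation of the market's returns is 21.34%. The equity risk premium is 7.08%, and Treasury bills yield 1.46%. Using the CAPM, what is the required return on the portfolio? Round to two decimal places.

β_Varden = 0.326 × 29.12% / 21.34% = 0.4449
β_Paxton = 0.705 × 51.82% / 21.34% = 1.7120
β_Bellamy = 0.561 × 25.83% / 21.34% = 0.6790
β_Calder = 0.170 × 52.52% / 21.34% = 0.4184
β_Orrin = 0.781 × 22.98% / 21.34% = 0.8410
β_P = Σ w_i β_i = 0.11×0.4449 + 0.32×1.7120 + 0.14×0.6790 + 0.31×0.4184 + 0.12×0.8410 = 0.9225
E(R_P) = R_f + β_P × MRP = 1.46% + 0.9225 × 7.08% = 7.99%

7.99%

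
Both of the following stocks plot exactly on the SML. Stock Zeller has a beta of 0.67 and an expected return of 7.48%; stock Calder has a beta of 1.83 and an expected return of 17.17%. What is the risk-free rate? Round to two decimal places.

Both satisfy E(R) = R_f + β·MRP, so the slope of the SML is
MRP = (17.17% − 7.48%) / (1.83 − 0.67) = 9.69% / 1.16 = 8.3534%
R_f = E(R_Zeller) − β_Zeller·MRP = 7.48% − 0.67 × 8.3534% = 1.8832%

1.88%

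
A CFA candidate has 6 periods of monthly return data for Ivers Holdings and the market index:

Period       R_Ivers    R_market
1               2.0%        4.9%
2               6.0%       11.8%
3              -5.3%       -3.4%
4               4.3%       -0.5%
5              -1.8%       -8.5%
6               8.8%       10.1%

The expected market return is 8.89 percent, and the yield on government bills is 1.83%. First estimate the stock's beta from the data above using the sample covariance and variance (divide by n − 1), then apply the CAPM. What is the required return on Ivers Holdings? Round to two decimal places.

Mean R_i = (2.0 + 6.0 − 5.3 + 4.3 − 1.8 + 8.8) / 6 = 2.3333%
Mean R_m = (4.9 + 11.8 − 3.4 − 0.5 − 8.5 + 10.1) / 6 = 2.4000%
Σ(R_i − R̄_i)(R_m − R̄_m) = 167.0500  ⇒  Cov = 167.0500 / 5 = 33.4100
Σ(R_m − R̄_m)² = 314.7600  ⇒  Var(R_m) = 314.7600 / 5 = 62.9520
β = Cov / Var(R_m) = 33.4100 / 62.9520 = 0.5307
MRP = 8.89% − 1.83% = 7.06%
E(R) = R_f + β × MRP = 1.83% + 0.5307 × 7.06% = 5.58%

5.58%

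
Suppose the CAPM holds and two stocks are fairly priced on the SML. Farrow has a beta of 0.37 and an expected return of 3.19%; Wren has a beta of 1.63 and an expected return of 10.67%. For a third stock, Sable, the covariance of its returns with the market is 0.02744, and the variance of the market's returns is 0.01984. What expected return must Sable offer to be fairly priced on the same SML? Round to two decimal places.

9.20%

MRP = (10.67% − 3.19%) / (1.63 − 0.37) = 5.9365%
R_f = 3.19% − 0.37 × 5.9365% = 0.9935%
β_Sable = Cov / Var(R_m) = 0.02744 / 0.01984 = 1.3831
E(R_Sable) = R_f + β × MRP = 0.9935% + 1.3831 × 5.9365% = 9.20%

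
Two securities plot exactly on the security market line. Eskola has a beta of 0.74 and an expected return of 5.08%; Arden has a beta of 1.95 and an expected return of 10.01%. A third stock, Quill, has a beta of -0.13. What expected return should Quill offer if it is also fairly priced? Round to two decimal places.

MRP (SML slope) = (10.01% − 5.08%) / (1.95 − 0.74) = 4.93% / 1.21 = 4.0744%
R_f (intercept) = 5.08% − 0.74 × 4.0744% = 2.0649%
E(R_Quill) = R_f + β × MRP = 2.0649% + -0.13 × 4.0744% = 1.54%

1.54%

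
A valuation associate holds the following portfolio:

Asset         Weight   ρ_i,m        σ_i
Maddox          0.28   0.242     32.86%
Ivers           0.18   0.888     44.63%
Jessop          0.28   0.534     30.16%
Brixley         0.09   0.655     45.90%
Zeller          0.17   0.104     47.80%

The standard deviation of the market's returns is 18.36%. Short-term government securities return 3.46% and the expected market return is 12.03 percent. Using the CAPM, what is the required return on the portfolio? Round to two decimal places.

β_Maddox = 0.242 × 32.86% / 18.36% = 0.4331
β_Ivers = 0.888 × 44.63% / 18.36% = 2.1586
β_Jessop = 0.534 × 30.16% / 18.36% = 0.8772
β_Brixley = 0.655 × 45.90% / 18.36% = 1.6375
β_Zeller = 0.104 × 47.80% / 18.36% = 0.2708
β_P = Σ w_i β_i = 0.28×0.4331 + 0.18×2.1586 + 0.28×0.8772 + 0.09×1.6375 + 0.17×0.2708 = 0.9488
MRP = 12.03% − 3.46% = 8.57%
E(R_P) = R_f + β_P × MRP = 3.46% + 0.9488 × 8.57% = 11.59%

11.59%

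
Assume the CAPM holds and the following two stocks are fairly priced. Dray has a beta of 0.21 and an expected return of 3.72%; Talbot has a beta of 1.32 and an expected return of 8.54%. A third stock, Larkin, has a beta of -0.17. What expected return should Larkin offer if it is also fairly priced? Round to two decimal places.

MRP (SML slope) = (8.54% − 3.72%) / (1.32 − 0.21) = 4.82% / 1.11 = 4.3423%
R_f (intercept) = 3.72% − 0.21 × 4.3423% = 2.8081%
E(R_Larkin) = R_f + β × MRP = 2.8081% + -0.17 × 4.3423% = 2.07%

2.07%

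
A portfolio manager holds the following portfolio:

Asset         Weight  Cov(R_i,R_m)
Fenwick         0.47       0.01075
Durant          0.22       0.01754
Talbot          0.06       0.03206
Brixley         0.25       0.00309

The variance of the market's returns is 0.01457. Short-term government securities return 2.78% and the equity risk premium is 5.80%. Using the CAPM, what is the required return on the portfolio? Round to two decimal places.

β_Fenwick = 0.01075 / 0.01457 = 0.7378
β_Durant = 0.01754 / 0.01457 = 1.2038
β_Talbot = 0.03206 / 0.01457 = 2.2004
β_Brixley = 0.00309 / 0.01457 = 0.2121
β_P = Σ w_i β_i = 0.47×0.7378 + 0.22×1.2038 + 0.06×2.2004 + 0.25×0.2121 = 0.7967
E(R_P) = R_f + β_P × MRP = 2.78% + 0.7967 × 5.80% = 7.40%

7.40%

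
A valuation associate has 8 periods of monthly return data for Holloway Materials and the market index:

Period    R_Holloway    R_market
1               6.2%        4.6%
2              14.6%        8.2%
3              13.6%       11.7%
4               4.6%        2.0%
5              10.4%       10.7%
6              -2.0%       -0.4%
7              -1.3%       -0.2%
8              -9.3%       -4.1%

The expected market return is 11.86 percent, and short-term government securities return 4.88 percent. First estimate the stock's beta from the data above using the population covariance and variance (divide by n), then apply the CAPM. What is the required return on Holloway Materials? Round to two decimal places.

Mean R_i = (6.2 + 14.6 + 13.6 + 4.6 + 10.4 − 2.0 − 1.3 − 9.3) / 8 = 4.6000%
Mean R_m = (4.6 + 8.2 + 11.7 + 2.0 + 10.7 − 0.4 − 0.2 − 4.1) / 8 = 4.0625%
Σ(R_i − R̄_i)(R_m − R̄_m) = 317.5300  ⇒  Cov = 317.5300 / 8 = 39.6913
Σ(R_m − R̄_m)² = 228.7588  ⇒  Var(R_m) = 228.7588 / 8 = 28.5949
β = Cov / Var(R_m) = 39.6913 / 28.5949 = 1.3881
MRP = 11.86% − 4.88% = 6.98%
E(R) = R_f + β × MRP = 4.88% + 1.3881 × 6.98% = 14.57%

14.57%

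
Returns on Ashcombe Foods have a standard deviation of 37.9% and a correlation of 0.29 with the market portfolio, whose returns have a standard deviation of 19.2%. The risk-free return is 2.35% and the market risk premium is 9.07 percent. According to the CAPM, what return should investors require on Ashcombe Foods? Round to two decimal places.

β = ρ × σ_i / σ_m = 0.29 × 37.9% / 19.2% = 0.5724
E(R) = 2.35% + 0.5724 × 9.07% = 7.54%

7.54%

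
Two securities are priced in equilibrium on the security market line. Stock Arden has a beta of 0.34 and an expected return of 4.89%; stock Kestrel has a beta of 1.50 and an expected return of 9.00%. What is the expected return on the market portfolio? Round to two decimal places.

Both satisfy E(R) = R_f + β·MRP, so the slope of the SML is
MRP = (9.00% − 4.89%) / (1.50 − 0.34) = 4.11% / 1.16 = 3.5431%
R_f = E(R_Arden) − β_Arden·MRP = 4.89% − 0.34 × 3.5431% = 3.6853%
E(R_m) = R_f + MRP = 3.6853% + 3.5431% = 7.23%

7.23%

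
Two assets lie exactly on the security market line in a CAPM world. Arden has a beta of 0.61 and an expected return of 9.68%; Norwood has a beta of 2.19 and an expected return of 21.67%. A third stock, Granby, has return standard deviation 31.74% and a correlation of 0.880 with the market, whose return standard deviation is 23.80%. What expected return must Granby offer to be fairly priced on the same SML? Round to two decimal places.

MRP = (21.67% − 9.68%) / (2.19 − 0.61) = 7.5886%
R_f = 9.68% − 0.61 × 7.5886% = 5.0510%
β_Granby = ρ·σ_i/σ_m = 0.880 × 31.74 / 23.80 = 1.1736
E(R_Granby) = R_f + β × MRP = 5.0510% + 1.1736 × 7.5886% = 13.96%

13.96%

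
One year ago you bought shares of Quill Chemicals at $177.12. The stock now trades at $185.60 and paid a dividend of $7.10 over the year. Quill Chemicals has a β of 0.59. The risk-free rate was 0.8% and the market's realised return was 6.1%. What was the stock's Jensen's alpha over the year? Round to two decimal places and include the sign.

+4.87%

Realised HPR = (P1 + D1 − P0) / P0 = (185.60 + 7.10 − 177.12) / 177.12 = 15.58 / 177.12 = 8.7963%
MRP = 6.1% − 0.8% = 5.30%
CAPM required = R_f + β·MRP = 0.8% + 0.59 × 5.3% = 3.9270%
α = realised − required = 8.7963% − 3.9270% = +4.87%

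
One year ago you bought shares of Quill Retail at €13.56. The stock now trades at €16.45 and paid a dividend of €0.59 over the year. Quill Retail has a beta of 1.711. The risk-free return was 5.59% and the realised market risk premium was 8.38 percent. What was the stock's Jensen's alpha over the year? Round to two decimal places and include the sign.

+5.74%

Realised HPR = (P1 + D1 − P0) / P0 = (16.45 + 0.59 − 13.56) / 13.56 = 3.48 / 13.56 = 25.6637%
CAPM required = R_f + β·MRP = 5.59% + 1.711 × 8.38% = 19.92818%
α = realised − required = 25.6637% − 19.92818% = +5.74%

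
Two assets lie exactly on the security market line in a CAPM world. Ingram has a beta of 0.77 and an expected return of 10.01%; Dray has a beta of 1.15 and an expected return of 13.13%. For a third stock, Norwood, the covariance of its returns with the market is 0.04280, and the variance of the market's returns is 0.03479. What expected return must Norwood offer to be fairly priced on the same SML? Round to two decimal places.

13.79%

MRP = (13.13% − 10.01%) / (1.15 − 0.77) = 8.2105%
R_f = 10.01% − 0.77 × 8.2105% = 3.6879%
β_Norwood = Cov / Var(R_m) = 0.04280 / 0.03479 = 1.2302
E(R_Norwood) = R_f + β × MRP = 3.6879% + 1.2302 × 8.2105% = 13.79%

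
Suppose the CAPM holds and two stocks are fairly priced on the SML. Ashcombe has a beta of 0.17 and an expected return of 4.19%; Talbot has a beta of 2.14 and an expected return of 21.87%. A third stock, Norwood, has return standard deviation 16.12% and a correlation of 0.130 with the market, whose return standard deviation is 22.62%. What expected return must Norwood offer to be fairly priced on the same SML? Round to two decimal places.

MRP = (21.87% − 4.19%) / (2.14 − 0.17) = 8.9746%
R_f = 4.19% − 0.17 × 8.9746% = 2.6643%
β_Norwood = ρ·σ_i/σ_m = 0.130 × 16.12 / 22.62 = 0.0926
E(R_Norwood) = R_f + β × MRP = 2.6643% + 0.0926 × 8.9746% = 3.50%

3.50%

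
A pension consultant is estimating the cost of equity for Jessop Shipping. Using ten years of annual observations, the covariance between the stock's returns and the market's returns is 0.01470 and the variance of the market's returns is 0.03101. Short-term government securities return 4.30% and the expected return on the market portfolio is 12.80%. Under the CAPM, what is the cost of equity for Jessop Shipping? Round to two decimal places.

β = Cov(R_i, R_m) / Var(R_m) = 0.01470 / 0.03101 = 0.4740
MRP = 12.80% − 4.30% = 8.50%
E(R) = R_f + β × MRP = 4.30% + 0.4740 × 8.50% = 8.33%

8.33%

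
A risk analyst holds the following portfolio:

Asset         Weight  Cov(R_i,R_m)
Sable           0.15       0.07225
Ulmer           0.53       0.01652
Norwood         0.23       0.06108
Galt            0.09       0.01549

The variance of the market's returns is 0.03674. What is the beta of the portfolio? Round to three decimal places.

β_Sable = 0.07225 / 0.03674 = 1.9665
β_Ulmer = 0.01652 / 0.03674 = 0.4496
β_Norwood = 0.06108 / 0.03674 = 1.6625
β_Galt = 0.01549 / 0.03674 = 0.4216
β_P = Σ w_i β_i = 0.15×1.9665 + 0.53×0.4496 + 0.23×1.6625 + 0.09×0.4216 = 0.9536

0.954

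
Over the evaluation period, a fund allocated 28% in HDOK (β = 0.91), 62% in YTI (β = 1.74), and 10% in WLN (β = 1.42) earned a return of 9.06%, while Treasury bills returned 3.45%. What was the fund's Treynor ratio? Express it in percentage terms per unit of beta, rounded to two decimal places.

β_P = 0.28×0.91 + 0.62×1.74 + 0.10×1.42 = 1.4756
Treynor = (R_P − R_f) / β_P = (9.06% − 3.45%) / 1.4756 = 5.61% / 1.4756 = 3.80%

3.80%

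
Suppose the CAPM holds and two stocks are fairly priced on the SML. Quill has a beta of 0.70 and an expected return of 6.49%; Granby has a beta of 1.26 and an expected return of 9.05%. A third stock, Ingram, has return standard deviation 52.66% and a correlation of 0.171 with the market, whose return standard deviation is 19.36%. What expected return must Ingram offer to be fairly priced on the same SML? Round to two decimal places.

MRP = (9.05% − 6.49%) / (1.26 − 0.70) = 4.5714%
R_f = 6.49% − 0.70 × 4.5714% = 3.2900%
β_Ingram = ρ·σ_i/σ_m = 0.171 × 52.66 / 19.36 = 0.4651
E(R_Ingram) = R_f + β × MRP = 3.2900% + 0.4651 × 4.5714% = 5.42%

5.42%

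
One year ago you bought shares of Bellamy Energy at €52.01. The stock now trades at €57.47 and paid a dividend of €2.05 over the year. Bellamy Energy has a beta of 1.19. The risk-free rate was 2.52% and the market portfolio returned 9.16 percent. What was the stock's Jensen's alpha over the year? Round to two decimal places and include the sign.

Realised HPR = (P1 + D1 − P0) / P0 = (57.47 + 2.05 − 52.01) / 52.01 = 7.51 / 52.01 = 14.4395%
MRP = 9.16% − 2.52% = 6.64%
CAPM required = R_f + β·MRP = 2.52% + 1.19 × 6.64% = 10.4216%
α = realised − required = 14.4395% − 10.4216% = +4.02%

+4.02%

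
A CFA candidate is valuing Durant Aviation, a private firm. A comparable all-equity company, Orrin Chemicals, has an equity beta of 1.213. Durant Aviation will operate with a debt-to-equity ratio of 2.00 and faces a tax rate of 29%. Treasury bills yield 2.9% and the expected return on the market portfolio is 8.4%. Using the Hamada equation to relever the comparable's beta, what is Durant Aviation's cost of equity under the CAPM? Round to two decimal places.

19.05%

β_L = β_U × [1 + (1 − t)(D/E)] = 1.213 × [1 + (1 − 0.29) × 2.00]
    = 1.213 × [1 + 0.71 × 2.00] = 1.213 × 2.4200 = 2.9355
MRP = 8.4% − 2.9% = 5.50%
E(R) = R_f + β_L × MRP = 2.9% + 2.9355 × 5.5% = 19.05%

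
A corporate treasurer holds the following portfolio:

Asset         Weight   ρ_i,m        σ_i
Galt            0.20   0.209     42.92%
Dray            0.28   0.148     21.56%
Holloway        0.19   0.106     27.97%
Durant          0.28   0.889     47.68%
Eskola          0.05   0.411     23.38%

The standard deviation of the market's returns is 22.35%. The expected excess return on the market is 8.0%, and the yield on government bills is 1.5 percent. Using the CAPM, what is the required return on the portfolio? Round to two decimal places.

7.08%

β_Galt = 0.209 × 42.92% / 22.35% = 0.4014
β_Dray = 0.148 × 21.56% / 22.35% = 0.1428
β_Holloway = 0.106 × 27.97% / 22.35% = 0.1327
β_Durant = 0.889 × 47.68% / 22.35% = 1.8965
β_Eskola = 0.411 × 23.38% / 22.35% = 0.4299
β_P = Σ w_i β_i = 0.20×0.4014 + 0.28×0.1428 + 0.19×0.1327 + 0.28×1.8965 + 0.05×0.4299 = 0.6980
E(R_P) = R_f + β_P × MRP = 1.5% + 0.6980 × 8.0% = 7.08%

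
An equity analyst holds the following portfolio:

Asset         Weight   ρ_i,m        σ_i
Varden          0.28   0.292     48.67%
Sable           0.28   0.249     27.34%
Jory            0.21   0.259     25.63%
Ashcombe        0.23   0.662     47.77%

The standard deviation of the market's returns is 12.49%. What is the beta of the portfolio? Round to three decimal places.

β_Varden = 0.292 × 48.67% / 12.49% = 1.1378
β_Sable = 0.249 × 27.34% / 12.49% = 0.5450
β_Jory = 0.259 × 25.63% / 12.49% = 0.5315
β_Ashcombe = 0.662 × 47.77% / 12.49% = 2.5319
β_P = Σ w_i β_i = 0.28×1.1378 + 0.28×0.5450 + 0.21×0.5315 + 0.23×2.5319 = 1.1651

1.165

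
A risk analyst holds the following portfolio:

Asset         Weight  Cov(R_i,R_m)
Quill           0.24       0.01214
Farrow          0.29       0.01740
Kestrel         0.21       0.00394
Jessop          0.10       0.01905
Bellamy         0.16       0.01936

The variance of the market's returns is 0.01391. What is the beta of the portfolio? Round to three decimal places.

0.991

β_Quill = 0.01214 / 0.01391 = 0.8728
β_Farrow = 0.01740 / 0.01391 = 1.2509
β_Kestrel = 0.00394 / 0.01391 = 0.2832
β_Jessop = 0.01905 / 0.01391 = 1.3695
β_Bellamy = 0.01936 / 0.01391 = 1.3918
β_P = Σ w_i β_i = 0.24×0.8728 + 0.29×1.2509 + 0.21×0.2832 + 0.10×1.3695 + 0.16×1.3918 = 0.9913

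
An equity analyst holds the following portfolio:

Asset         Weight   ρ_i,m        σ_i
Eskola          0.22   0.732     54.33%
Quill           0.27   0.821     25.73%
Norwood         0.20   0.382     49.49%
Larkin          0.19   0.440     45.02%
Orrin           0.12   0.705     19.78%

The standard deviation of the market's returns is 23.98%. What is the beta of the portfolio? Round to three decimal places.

β_Eskola = 0.732 × 54.33% / 23.98% = 1.6584
β_Quill = 0.821 × 25.73% / 23.98% = 0.8809
β_Norwood = 0.382 × 49.49% / 23.98% = 0.7884
β_Larkin = 0.440 × 45.02% / 23.98% = 0.8261
β_Orrin = 0.705 × 19.78% / 23.98% = 0.5815
β_P = Σ w_i β_i = 0.22×1.6584 + 0.27×0.8809 + 0.20×0.7884 + 0.19×0.8261 + 0.12×0.5815 = 0.9871

0.987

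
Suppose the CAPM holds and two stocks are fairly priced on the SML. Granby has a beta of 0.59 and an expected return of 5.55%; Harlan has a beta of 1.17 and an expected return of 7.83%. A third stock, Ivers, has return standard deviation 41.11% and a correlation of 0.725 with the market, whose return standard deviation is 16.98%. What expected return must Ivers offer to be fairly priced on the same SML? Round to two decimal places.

10.13%

MRP = (7.83% − 5.55%) / (1.17 − 0.59) = 3.9310%
R_f = 5.55% − 0.59 × 3.9310% = 3.2307%
β_Ivers = ρ·σ_i/σ_m = 0.725 × 41.11 / 16.98 = 1.7553
E(R_Ivers) = R_f + β × MRP = 3.2307% + 1.7553 × 3.9310% = 10.13%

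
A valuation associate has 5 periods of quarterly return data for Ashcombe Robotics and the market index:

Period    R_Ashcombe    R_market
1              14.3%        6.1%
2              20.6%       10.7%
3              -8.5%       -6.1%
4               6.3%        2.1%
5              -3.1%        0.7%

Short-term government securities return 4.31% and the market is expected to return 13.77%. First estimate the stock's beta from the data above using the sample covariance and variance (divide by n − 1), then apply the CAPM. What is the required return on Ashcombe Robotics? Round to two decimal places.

21.78%

Mean R_i = (14.3 + 20.6 − 8.5 + 6.3 − 3.1) / 5 = 5.9200%
Mean R_m = (6.1 + 10.7 − 6.1 + 2.1 + 0.7) / 5 = 2.7000%
Σ(R_i − R̄_i)(R_m − R̄_m) = 290.6400  ⇒  Cov = 290.6400 / 4 = 72.6600
Σ(R_m − R̄_m)² = 157.3600  ⇒  Var(R_m) = 157.3600 / 4 = 39.3400
β = Cov / Var(R_m) = 72.6600 / 39.3400 = 1.8470
MRP = 13.77% − 4.31% = 9.46%
E(R) = R_f + β × MRP = 4.31% + 1.8470 × 9.46% = 21.78%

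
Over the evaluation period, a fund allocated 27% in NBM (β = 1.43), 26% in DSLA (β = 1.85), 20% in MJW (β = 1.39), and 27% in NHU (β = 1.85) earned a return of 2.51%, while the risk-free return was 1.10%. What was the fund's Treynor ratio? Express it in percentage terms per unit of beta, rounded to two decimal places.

β_P = 0.27×1.43 + 0.26×1.85 + 0.20×1.39 + 0.27×1.85 = 1.6446
Treynor = (R_P − R_f) / β_P = (2.51% − 1.10%) / 1.6446 = 1.41% / 1.6446 = 0.86%

0.86%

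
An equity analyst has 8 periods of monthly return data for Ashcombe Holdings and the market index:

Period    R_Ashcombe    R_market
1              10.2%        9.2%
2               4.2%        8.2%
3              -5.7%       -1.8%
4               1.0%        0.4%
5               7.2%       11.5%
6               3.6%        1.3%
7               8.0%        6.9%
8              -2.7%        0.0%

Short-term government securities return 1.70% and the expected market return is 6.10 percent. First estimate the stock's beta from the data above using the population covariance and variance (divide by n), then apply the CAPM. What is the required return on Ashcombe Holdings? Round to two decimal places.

5.83%

Mean R_i = (10.2 + 4.2 − 5.7 + 1.0 + 7.2 + 3.6 + 8.0 − 2.7) / 8 = 3.2250%
Mean R_m = (9.2 + 8.2 − 1.8 + 0.4 + 11.5 + 1.3 + 6.9 + 0.0) / 8 = 4.4625%
Σ(R_i − R̄_i)(R_m − R̄_m) = 166.4875  ⇒  Cov = 166.4875 / 8 = 20.8109
Σ(R_m − R̄_m)² = 177.5188  ⇒  Var(R_m) = 177.5188 / 8 = 22.1899
β = Cov / Var(R_m) = 20.8109 / 22.1899 = 0.9379
MRP = 6.10% − 1.70% = 4.40%
E(R) = R_f + β × MRP = 1.70% + 0.9379 × 4.40% = 5.83%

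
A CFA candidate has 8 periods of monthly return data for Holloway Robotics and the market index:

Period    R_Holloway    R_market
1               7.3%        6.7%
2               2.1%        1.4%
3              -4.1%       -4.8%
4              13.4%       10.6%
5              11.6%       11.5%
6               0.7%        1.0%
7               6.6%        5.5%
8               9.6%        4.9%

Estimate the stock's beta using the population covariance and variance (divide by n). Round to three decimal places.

1.067

Mean R_i = (7.3 + 2.1 − 4.1 + 13.4 + 11.6 + 0.7 + 6.6 + 9.6) / 8 = 5.9000%
Mean R_m = (6.7 + 1.4 − 4.8 + 10.6 + 11.5 + 1.0 + 5.5 + 4.9) / 8 = 4.6000%
Σ(R_i − R̄_i)(R_m − R̄_m) = 213.8900  ⇒  Cov = 213.8900 / 8 = 26.7363
Σ(R_m − R̄_m)² = 200.4800  ⇒  Var(R_m) = 200.4800 / 8 = 25.0600
β = Cov / Var(R_m) = 26.7363 / 25.0600 = 1.0669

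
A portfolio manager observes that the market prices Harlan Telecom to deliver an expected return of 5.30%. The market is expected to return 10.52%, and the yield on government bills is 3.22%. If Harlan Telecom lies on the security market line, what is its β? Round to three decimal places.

0.285

MRP = 10.52% − 3.22% = 7.30%
β = (E(R) − R_f) / MRP = (5.30% − 3.22%) / 7.30% = 2.08% / 7.30% = 0.285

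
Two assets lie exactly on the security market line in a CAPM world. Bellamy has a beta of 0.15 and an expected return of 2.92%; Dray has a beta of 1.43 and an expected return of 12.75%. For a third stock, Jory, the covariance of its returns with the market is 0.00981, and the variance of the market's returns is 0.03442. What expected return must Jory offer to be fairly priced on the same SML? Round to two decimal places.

3.96%

MRP = (12.75% − 2.92%) / (1.43 − 0.15) = 7.6797%
R_f = 2.92% − 0.15 × 7.6797% = 1.7680%
β_Jory = Cov / Var(R_m) = 0.00981 / 0.03442 = 0.2850
E(R_Jory) = R_f + β × MRP = 1.7680% + 0.2850 × 7.6797% = 3.96%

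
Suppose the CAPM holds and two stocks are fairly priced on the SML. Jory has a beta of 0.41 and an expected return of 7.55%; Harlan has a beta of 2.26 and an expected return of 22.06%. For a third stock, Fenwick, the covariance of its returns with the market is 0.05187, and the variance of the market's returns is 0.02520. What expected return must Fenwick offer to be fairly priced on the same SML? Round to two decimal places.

20.48%

MRP = (22.06% − 7.55%) / (2.26 − 0.41) = 7.8432%
R_f = 7.55% − 0.41 × 7.8432% = 4.3343%
β_Fenwick = Cov / Var(R_m) = 0.05187 / 0.02520 = 2.0583
E(R_Fenwick) = R_f + β × MRP = 4.3343% + 2.0583 × 7.8432% = 20.48%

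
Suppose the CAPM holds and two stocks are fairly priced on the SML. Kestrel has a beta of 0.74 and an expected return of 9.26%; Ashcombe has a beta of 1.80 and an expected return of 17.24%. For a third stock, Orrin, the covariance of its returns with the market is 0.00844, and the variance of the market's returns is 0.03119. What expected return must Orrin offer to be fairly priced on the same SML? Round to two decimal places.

MRP = (17.24% − 9.26%) / (1.80 − 0.74) = 7.5283%
R_f = 9.26% − 0.74 × 7.5283% = 3.6891%
β_Orrin = Cov / Var(R_m) = 0.00844 / 0.03119 = 0.2706
E(R_Orrin) = R_f + β × MRP = 3.6891% + 0.2706 × 7.5283% = 5.73%

5.73%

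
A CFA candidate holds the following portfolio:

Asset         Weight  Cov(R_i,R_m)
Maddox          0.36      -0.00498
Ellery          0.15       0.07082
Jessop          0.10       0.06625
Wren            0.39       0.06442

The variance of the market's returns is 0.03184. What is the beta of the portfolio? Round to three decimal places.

1.274

β_Maddox = -0.00498 / 0.03184 = -0.1564
β_Ellery = 0.07082 / 0.03184 = 2.2242
β_Jessop = 0.06625 / 0.03184 = 2.0807
β_Wren = 0.06442 / 0.03184 = 2.0232
β_P = Σ w_i β_i = 0.36×-0.1564 + 0.15×2.2242 + 0.10×2.0807 + 0.39×2.0232 = 1.2744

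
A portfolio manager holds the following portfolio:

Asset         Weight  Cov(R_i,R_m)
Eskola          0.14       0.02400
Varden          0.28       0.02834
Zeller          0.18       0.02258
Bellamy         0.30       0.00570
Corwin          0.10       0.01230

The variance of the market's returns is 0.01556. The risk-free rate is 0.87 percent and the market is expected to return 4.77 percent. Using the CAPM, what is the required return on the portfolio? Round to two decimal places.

β_Eskola = 0.02400 / 0.01556 = 1.5424
β_Varden = 0.02834 / 0.01556 = 1.8213
β_Zeller = 0.02258 / 0.01556 = 1.4512
β_Bellamy = 0.00570 / 0.01556 = 0.3663
β_Corwin = 0.01230 / 0.01556 = 0.7905
β_P = Σ w_i β_i = 0.14×1.5424 + 0.28×1.8213 + 0.18×1.4512 + 0.30×0.3663 + 0.10×0.7905 = 1.1761
MRP = 4.77% − 0.87% = 3.90%
E(R_P) = R_f + β_P × MRP = 0.87% + 1.1761 × 3.90% = 5.46%

5.46%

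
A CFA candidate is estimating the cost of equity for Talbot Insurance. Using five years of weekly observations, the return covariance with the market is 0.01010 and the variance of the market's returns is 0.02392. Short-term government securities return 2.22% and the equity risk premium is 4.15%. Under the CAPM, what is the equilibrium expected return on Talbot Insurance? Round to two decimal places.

β = Cov(R_i, R_m) / Var(R_m) = 0.01010 / 0.02392 = 0.4222
E(R) = R_f + β × MRP = 2.22% + 0.4222 × 4.15% = 3.97%

3.97%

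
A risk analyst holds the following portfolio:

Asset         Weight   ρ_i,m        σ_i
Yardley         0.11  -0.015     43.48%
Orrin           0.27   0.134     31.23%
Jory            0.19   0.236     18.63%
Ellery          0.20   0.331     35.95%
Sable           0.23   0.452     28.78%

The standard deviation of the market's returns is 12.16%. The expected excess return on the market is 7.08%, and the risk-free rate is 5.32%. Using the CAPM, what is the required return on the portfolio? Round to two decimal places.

9.55%

β_Yardley = -0.015 × 43.48% / 12.16% = -0.0536
β_Orrin = 0.134 × 31.23% / 12.16% = 0.3441
β_Jory = 0.236 × 18.63% / 12.16% = 0.3616
β_Ellery = 0.331 × 35.95% / 12.16% = 0.9786
β_Sable = 0.452 × 28.78% / 12.16% = 1.0698
β_P = Σ w_i β_i = 0.11×-0.0536 + 0.27×0.3441 + 0.19×0.3616 + 0.20×0.9786 + 0.23×1.0698 = 0.5975
E(R_P) = R_f + β_P × MRP = 5.32% + 0.5975 × 7.08% = 9.55%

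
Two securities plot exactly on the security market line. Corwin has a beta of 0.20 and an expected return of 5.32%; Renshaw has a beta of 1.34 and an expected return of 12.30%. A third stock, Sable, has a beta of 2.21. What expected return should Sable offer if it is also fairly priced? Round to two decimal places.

17.63%

MRP (SML slope) = (12.30% − 5.32%) / (1.34 − 0.20) = 6.98% / 1.14 = 6.1228%
R_f (intercept) = 5.32% − 0.20 × 6.1228% = 4.0954%
E(R_Sable) = R_f + β × MRP = 4.0954% + 2.21 × 6.1228% = 17.63%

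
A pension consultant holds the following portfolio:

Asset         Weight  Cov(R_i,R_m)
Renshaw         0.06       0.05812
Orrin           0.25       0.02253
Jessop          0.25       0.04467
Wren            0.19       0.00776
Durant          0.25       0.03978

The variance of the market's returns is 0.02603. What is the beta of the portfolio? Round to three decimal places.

β_Renshaw = 0.05812 / 0.02603 = 2.2328
β_Orrin = 0.02253 / 0.02603 = 0.8655
β_Jessop = 0.04467 / 0.02603 = 1.7161
β_Wren = 0.00776 / 0.02603 = 0.2981
β_Durant = 0.03978 / 0.02603 = 1.5282
β_P = Σ w_i β_i = 0.06×2.2328 + 0.25×0.8655 + 0.25×1.7161 + 0.19×0.2981 + 0.25×1.5282 = 1.2181

1.218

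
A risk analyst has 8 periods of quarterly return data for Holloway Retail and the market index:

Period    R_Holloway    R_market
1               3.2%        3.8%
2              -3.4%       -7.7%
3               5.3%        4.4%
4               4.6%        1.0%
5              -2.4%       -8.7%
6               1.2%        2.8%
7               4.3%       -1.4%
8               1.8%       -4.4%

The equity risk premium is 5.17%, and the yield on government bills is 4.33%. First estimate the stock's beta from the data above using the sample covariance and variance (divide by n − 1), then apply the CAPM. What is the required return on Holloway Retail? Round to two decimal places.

Mean R_i = (3.2 − 3.4 + 5.3 + 4.6 − 2.4 + 1.2 + 4.3 + 1.8) / 8 = 1.8250%
Mean R_m = (3.8 − 7.7 + 4.4 + 1.0 − 8.7 + 2.8 − 1.4 − 4.4) / 8 = -1.2750%
Σ(R_i − R̄_i)(R_m − R̄_m) = 95.1750  ⇒  Cov = 95.1750 / 7 = 13.5964
Σ(R_m − R̄_m)² = 185.9350  ⇒  Var(R_m) = 185.9350 / 7 = 26.5621
β = Cov / Var(R_m) = 13.5964 / 26.5621 = 0.5119
E(R) = R_f + β × MRP = 4.33% + 0.5119 × 5.17% = 6.98%

6.98%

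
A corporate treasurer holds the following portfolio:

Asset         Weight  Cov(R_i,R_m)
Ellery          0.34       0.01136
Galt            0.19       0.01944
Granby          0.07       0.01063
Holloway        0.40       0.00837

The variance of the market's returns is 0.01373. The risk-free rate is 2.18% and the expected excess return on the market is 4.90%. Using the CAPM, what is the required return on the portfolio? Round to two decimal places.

β_Ellery = 0.01136 / 0.01373 = 0.8274
β_Galt = 0.01944 / 0.01373 = 1.4159
β_Granby = 0.01063 / 0.01373 = 0.7742
β_Holloway = 0.00837 / 0.01373 = 0.6096
β_P = Σ w_i β_i = 0.34×0.8274 + 0.19×1.4159 + 0.07×0.7742 + 0.40×0.6096 = 0.8484
E(R_P) = R_f + β_P × MRP = 2.18% + 0.8484 × 4.90% = 6.34%

6.34%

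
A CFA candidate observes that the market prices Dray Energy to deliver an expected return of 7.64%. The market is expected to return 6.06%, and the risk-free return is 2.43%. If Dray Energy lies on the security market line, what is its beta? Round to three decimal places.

1.435

MRP = 6.06% − 2.43% = 3.63%
β = (E(R) − R_f) / MRP = (7.64% − 2.43%) / 3.63% = 5.21% / 3.63% = 1.435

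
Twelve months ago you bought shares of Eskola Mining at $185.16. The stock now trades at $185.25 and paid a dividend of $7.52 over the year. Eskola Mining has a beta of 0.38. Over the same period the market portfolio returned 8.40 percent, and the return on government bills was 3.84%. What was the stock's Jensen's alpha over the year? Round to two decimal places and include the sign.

-1.46%

Realised HPR = (P1 + D1 − P0) / P0 = (185.25 + 7.52 − 185.16) / 185.16 = 7.61 / 185.16 = 4.1100%
MRP = 8.40% − 3.84% = 4.56%
CAPM required = R_f + β·MRP = 3.84% + 0.38 × 4.56% = 5.5728%
α = realised − required = 4.1100% − 5.5728% = -1.46%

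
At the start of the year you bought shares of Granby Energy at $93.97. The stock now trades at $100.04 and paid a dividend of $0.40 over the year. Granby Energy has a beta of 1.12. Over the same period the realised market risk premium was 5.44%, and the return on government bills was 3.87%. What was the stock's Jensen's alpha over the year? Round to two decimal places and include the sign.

Realised HPR = (P1 + D1 − P0) / P0 = (100.04 + 0.40 − 93.97) / 93.97 = 6.47 / 93.97 = 6.8852%
CAPM required = R_f + β·MRP = 3.87% + 1.12 × 5.44% = 9.9628%
α = realised − required = 6.8852% − 9.9628% = -3.08%

-3.08%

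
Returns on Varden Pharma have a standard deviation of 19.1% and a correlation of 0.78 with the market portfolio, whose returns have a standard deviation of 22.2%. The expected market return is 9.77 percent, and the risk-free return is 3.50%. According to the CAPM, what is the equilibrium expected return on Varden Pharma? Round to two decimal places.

7.71%

β = ρ × σ_i / σ_m = 0.78 × 19.1% / 22.2% = 0.6711
MRP = 9.77% − 3.50% = 6.27%
E(R) = 3.50% + 0.6711 × 6.27% = 7.71%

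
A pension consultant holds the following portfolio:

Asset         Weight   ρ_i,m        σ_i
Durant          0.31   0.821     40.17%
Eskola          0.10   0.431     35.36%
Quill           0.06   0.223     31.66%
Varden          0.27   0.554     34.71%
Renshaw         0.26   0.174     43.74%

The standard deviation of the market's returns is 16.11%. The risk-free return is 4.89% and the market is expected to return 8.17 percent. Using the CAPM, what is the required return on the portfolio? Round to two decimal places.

8.83%

β_Durant = 0.821 × 40.17% / 16.11% = 2.0471
β_Eskola = 0.431 × 35.36% / 16.11% = 0.9460
β_Quill = 0.223 × 31.66% / 16.11% = 0.4382
β_Varden = 0.554 × 34.71% / 16.11% = 1.1936
β_Renshaw = 0.174 × 43.74% / 16.11% = 0.4724
β_P = Σ w_i β_i = 0.31×2.0471 + 0.10×0.9460 + 0.06×0.4382 + 0.27×1.1936 + 0.26×0.4724 = 1.2006
MRP = 8.17% − 4.89% = 3.28%
E(R_P) = R_f + β_P × MRP = 4.89% + 1.2006 × 3.28% = 8.83%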